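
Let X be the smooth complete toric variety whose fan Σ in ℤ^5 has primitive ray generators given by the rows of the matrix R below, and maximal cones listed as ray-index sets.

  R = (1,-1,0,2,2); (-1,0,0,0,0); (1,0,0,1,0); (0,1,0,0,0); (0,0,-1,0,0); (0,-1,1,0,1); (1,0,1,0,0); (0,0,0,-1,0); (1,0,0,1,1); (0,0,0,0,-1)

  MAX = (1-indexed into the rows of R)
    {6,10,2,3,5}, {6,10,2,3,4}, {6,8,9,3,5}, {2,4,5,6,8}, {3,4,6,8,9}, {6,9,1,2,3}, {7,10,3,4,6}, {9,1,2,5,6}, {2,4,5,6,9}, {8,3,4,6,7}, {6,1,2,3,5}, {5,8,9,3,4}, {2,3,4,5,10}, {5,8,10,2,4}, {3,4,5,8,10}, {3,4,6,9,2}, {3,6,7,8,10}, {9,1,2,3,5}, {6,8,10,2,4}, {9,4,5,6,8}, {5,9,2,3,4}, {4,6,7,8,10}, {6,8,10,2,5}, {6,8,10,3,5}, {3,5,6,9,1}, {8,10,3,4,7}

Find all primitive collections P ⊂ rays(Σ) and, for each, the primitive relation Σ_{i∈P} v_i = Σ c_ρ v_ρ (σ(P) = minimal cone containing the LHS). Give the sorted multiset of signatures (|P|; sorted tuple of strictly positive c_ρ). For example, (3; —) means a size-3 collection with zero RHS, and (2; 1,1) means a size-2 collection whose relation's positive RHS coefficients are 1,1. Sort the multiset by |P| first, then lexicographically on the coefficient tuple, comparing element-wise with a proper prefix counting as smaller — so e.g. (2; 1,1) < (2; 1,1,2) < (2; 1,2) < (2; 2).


14 minimal non-faces of Δ(Σ) (on 10 rays):

  P={9,10}:  v_{9} + v_{10} = v_{3}  →  sig = (2; 1)
  P={5,7}:  v_{5} + v_{7} = v_{3} + v_{8}  →  sig = (2; 1,1)
  P={1,7}:  v_{1} + v_{7} = v_{3} + v_{6} + v_{9}  →  sig = (2; 1,1,1)
  P={1,8}:  v_{1} + v_{8} = v_{5} + v_{6} + v_{9}  →  sig = (2; 1,1,1)
  P={2,7}:  v_{2} + v_{7} = v_{4} + v_{6} + v_{10}  →  sig = (2; 1,1,1)
  P={1,10}:  v_{1} + v_{10} = v_{2} + 2·v_{3} + v_{5} + v_{6}  →  sig = (2; 1,1,1,2)
  P={7,9}:  v_{7} + v_{9} = 2·v_{3} + v_{4} + v_{6} + v_{8}  →  sig = (2; 1,1,1,2)
  P={1,4}:  v_{1} + v_{4} = v_{2} + 2·v_{9}  →  sig = (2; 1,2)
  P={2,3,8}:  v_{2} + v_{3} + v_{8} = 0  →  sig = (3; —)
  P={2,8,9}:  v_{2} + v_{8} + v_{9} = v_{4} + v_{5} + v_{6}  →  sig = (3; 1,1,1)
  P={4,5,6,10}:  v_{4} + v_{5} + v_{6} + v_{10} = 0  →  sig = (4; —)
  P={3,4,5,6}:  v_{3} + v_{4} + v_{5} + v_{6} = v_{9}  →  sig = (4; 1)
  P={2,3,5,6,9}:  v_{2} + v_{3} + v_{5} + v_{6} + v_{9} = v_{1}  →  sig = (5; 1)
  P={3,4,6,8,10}:  v_{3} + v_{4} + v_{6} + v_{8} + v_{10} = v_{7}  →  sig = (5; 1)

Signatures (|P|; sorted positive RHS coefficients), sorted:
[(2; 1), (2; 1,1), (2; 1,1,1), (2; 1,1,1), (2; 1,1,1), (2; 1,1,1,2), (2; 1,1,1,2), (2; 1,2), (3; —), (3; 1,1,1), (4; —), (4; 1), (5; 1), (5; 1)]


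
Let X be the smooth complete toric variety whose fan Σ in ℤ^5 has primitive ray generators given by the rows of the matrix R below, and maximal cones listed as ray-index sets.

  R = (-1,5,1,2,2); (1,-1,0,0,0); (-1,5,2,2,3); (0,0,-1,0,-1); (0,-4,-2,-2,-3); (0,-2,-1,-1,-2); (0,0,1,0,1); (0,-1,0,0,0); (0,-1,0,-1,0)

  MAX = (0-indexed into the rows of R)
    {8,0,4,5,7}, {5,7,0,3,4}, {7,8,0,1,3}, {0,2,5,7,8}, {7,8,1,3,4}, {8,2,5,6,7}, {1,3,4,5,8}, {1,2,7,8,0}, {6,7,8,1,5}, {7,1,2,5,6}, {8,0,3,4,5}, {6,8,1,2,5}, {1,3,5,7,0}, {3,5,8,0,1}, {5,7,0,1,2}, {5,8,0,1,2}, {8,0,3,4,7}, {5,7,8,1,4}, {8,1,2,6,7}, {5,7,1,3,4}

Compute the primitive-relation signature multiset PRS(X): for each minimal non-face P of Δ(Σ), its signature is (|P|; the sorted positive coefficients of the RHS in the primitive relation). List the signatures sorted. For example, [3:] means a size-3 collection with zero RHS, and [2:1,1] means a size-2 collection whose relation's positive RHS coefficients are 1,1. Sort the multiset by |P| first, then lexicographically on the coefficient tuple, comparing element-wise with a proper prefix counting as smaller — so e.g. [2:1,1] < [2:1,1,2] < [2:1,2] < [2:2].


Σ has 9 primitive collections:

  P={3,6}:  v_{3} + v_{6} = 0 ; sig = [2:]
  P={0,6}:  v_{0} + v_{6} = v_{2} ; sig = [2:1]
  P={2,3}:  v_{2} + v_{3} = v_{0} ; sig = [2:1]
  P={4,6}:  v_{4} + v_{6} = v_{5} + v_{7} + v_{8} ; sig = [2:1,1,1]
  P={2,4}:  v_{2} + v_{4} = v_{0} + v_{5} + v_{7} + v_{8} ; sig = [2:1,1,1,1]
  P={0,1,4}:  v_{0} + v_{1} + v_{4} = v_{3} ; sig = [3:1]
  P={3,5,7,8}:  v_{3} + v_{5} + v_{7} + v_{8} = v_{4} ; sig = [4:1]
  P={0,1,5,7,8}:  v_{0} + v_{1} + v_{5} + v_{7} + v_{8} = 0 ; sig = [5:]
  P={1,2,5,7,8}:  v_{1} + v_{2} + v_{5} + v_{7} + v_{8} = v_{6} ; sig = [5:1]

so the primitive-relation signature multiset is
{ [2:],  [2:1] ×2,  [2:1,1,1],  [2:1,1,1,1],  [3:1],  [4:1],  [5:],  [5:1] }


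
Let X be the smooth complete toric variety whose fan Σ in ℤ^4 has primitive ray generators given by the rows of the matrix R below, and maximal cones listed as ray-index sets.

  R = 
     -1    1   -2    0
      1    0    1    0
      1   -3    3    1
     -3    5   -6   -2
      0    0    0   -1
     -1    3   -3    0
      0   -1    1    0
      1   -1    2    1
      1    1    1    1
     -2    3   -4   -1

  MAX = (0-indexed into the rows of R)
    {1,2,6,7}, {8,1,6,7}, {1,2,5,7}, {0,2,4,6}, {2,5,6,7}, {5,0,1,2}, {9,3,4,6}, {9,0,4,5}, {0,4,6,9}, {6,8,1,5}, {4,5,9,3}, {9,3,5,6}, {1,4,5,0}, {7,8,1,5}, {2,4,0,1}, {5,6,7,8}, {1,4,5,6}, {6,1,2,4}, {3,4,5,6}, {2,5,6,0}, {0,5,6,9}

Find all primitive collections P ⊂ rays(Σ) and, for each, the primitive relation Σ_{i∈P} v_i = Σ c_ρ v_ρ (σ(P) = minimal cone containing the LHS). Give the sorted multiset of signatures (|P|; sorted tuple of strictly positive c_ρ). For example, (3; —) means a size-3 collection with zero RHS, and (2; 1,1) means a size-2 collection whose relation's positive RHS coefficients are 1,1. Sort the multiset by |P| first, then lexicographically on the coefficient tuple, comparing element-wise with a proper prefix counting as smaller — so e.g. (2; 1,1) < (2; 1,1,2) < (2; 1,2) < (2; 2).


The 20 primitive collections of Σ (r=10, n=4):

  • {0,7}:  v_{0} + v_{7} = v_{2} + v_{5} ; sig = (2; 1,1)
  • {0,8}:  v_{0} + v_{8} = v_{5} + v_{7} ; sig = (2; 1,1)
  • {1,9}:  v_{1} + v_{9} = v_{4} + v_{5} ; sig = (2; 1,1)
  • {2,3}:  v_{2} + v_{3} = v_{6} + v_{9} ; sig = (2; 1,1)
  • {2,9}:  v_{2} + v_{9} = v_{0} + v_{6} ; sig = (2; 1,1)
  • {4,7}:  v_{4} + v_{7} = v_{1} + v_{6} ; sig = (2; 1,1)
  • {7,9}:  v_{7} + v_{9} = v_{5} + v_{6} ; sig = (2; 1,1)
  • {3,8}:  v_{3} + v_{8} = v_{1} + v_{4} + 3·v_{5} + 3·v_{6} ; sig = (2; 1,1,3,3)
  • {1,3}:  v_{1} + v_{3} = 2·v_{4} + 2·v_{5} + v_{6} ; sig = (2; 1,2,2)
  • {3,7}:  v_{3} + v_{7} = v_{4} + 2·v_{5} + 2·v_{6} ; sig = (2; 1,2,2)
  • {4,8}:  v_{4} + v_{8} = 2·v_{1} + v_{5} + 2·v_{6} ; sig = (2; 1,2,2)
  • {8,9}:  v_{8} + v_{9} = v_{1} + 2·v_{5} + 2·v_{6} ; sig = (2; 1,2,2)
  • {0,3}:  v_{0} + v_{3} = 2·v_{9} ; sig = (2; 2)
  • {2,8}:  v_{2} + v_{8} = 2·v_{7} ; sig = (2; 2)
  • {0,1,6}:  v_{0} + v_{1} + v_{6} = 0 ; sig = (3; —)
  • {2,4,5}:  v_{2} + v_{4} + v_{5} = 0 ; sig = (3; —)
  • {0,4,5,6}:  v_{0} + v_{4} + v_{5} + v_{6} = v_{9} ; sig = (4; 1)
  • {1,2,5,6}:  v_{1} + v_{2} + v_{5} + v_{6} = v_{7} ; sig = (4; 1)
  • {1,5,6,7}:  v_{1} + v_{5} + v_{6} + v_{7} = v_{8} ; sig = (4; 1)
  • {4,5,6,9}:  v_{4} + v_{5} + v_{6} + v_{9} = v_{3} ; sig = (4; 1)

so the primitive-relation signature multiset is
{ (2; 1,1) ×7,  (2; 1,1,3,3),  (2; 1,2,2) ×4,  (2; 2) ×2,  (3; —) ×2,  (4; 1) ×4 }


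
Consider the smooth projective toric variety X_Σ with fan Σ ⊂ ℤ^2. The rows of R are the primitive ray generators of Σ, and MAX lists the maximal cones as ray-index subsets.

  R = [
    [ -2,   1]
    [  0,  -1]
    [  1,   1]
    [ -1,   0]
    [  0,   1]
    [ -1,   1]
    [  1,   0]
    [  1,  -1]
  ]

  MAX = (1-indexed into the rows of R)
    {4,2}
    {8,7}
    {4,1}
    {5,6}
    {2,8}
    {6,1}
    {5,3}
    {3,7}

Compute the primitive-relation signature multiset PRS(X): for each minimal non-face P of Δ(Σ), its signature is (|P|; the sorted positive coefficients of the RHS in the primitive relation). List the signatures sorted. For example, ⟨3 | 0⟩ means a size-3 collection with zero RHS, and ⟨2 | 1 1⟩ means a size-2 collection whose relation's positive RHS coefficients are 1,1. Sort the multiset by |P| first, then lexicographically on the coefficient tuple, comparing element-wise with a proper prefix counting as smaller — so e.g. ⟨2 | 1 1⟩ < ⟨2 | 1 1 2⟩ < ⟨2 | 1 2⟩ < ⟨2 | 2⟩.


|primitive collections| = 20. Relations:

  P={2,5}:  v_{2} + v_{5} = 0 — sig = ⟨2 | 0⟩
  P={4,7}:  v_{4} + v_{7} = 0 — sig = ⟨2 | 0⟩
  P={6,8}:  v_{6} + v_{8} = 0 — sig = ⟨2 | 0⟩
  P={1,7}:  v_{1} + v_{7} = v_{6} — sig = ⟨2 | 1⟩
  P={1,8}:  v_{1} + v_{8} = v_{4} — sig = ⟨2 | 1⟩
  P={2,3}:  v_{2} + v_{3} = v_{7} — sig = ⟨2 | 1⟩
  P={2,6}:  v_{2} + v_{6} = v_{4} — sig = ⟨2 | 1⟩
  P={2,7}:  v_{2} + v_{7} = v_{8} — sig = ⟨2 | 1⟩
  P={3,4}:  v_{3} + v_{4} = v_{5} — sig = ⟨2 | 1⟩
  P={4,5}:  v_{4} + v_{5} = v_{6} — sig = ⟨2 | 1⟩
  P={4,6}:  v_{4} + v_{6} = v_{1} — sig = ⟨2 | 1⟩
  P={4,8}:  v_{4} + v_{8} = v_{2} — sig = ⟨2 | 1⟩
  P={5,7}:  v_{5} + v_{7} = v_{3} — sig = ⟨2 | 1⟩
  P={5,8}:  v_{5} + v_{8} = v_{7} — sig = ⟨2 | 1⟩
  P={6,7}:  v_{6} + v_{7} = v_{5} — sig = ⟨2 | 1⟩
  P={1,3}:  v_{1} + v_{3} = v_{5} + v_{6} — sig = ⟨2 | 1 1⟩
  P={1,2}:  v_{1} + v_{2} = 2·v_{4} — sig = ⟨2 | 2⟩
  P={1,5}:  v_{1} + v_{5} = 2·v_{6} — sig = ⟨2 | 2⟩
  P={3,6}:  v_{3} + v_{6} = 2·v_{5} — sig = ⟨2 | 2⟩
  P={3,8}:  v_{3} + v_{8} = 2·v_{7} — sig = ⟨2 | 2⟩

Signatures (|P|; sorted positive RHS coefficients), sorted:
[⟨2 | 0⟩, ⟨2 | 0⟩, ⟨2 | 0⟩, ⟨2 | 1⟩, ⟨2 | 1⟩, ⟨2 | 1⟩, ⟨2 | 1⟩, ⟨2 | 1⟩, ⟨2 | 1⟩, ⟨2 | 1⟩, ⟨2 | 1⟩, ⟨2 | 1⟩, ⟨2 | 1⟩, ⟨2 | 1⟩, ⟨2 | 1⟩, ⟨2 | 1 1⟩, ⟨2 | 2⟩, ⟨2 | 2⟩, ⟨2 | 2⟩, ⟨2 | 2⟩]


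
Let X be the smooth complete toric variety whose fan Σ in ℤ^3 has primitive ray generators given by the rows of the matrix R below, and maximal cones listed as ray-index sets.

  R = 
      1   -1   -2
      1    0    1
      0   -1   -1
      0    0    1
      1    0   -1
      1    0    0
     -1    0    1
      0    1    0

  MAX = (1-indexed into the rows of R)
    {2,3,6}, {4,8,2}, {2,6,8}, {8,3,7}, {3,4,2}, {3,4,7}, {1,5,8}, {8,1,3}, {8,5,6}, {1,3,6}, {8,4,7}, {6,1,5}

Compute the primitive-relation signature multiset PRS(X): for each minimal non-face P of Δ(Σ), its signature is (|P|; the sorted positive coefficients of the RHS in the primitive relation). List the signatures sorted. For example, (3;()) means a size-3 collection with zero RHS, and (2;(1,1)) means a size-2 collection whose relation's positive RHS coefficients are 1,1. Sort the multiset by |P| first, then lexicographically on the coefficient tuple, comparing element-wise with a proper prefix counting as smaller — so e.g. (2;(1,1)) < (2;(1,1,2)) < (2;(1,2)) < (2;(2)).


The 14 primitive collections of Σ (r=8, n=3):

  {5,7}:  v_{5} + v_{7} = 0  →  sig = (2;())
  {1,7}:  v_{1} + v_{7} = v_{3}  →  sig = (2;(1))
  {3,5}:  v_{3} + v_{5} = v_{1}  →  sig = (2;(1))
  {4,5}:  v_{4} + v_{5} = v_{6}  →  sig = (2;(1))
  {4,6}:  v_{4} + v_{6} = v_{2}  →  sig = (2;(1))
  {6,7}:  v_{6} + v_{7} = v_{4}  →  sig = (2;(1))
  {1,4}:  v_{1} + v_{4} = v_{3} + v_{6}  →  sig = (2;(1,1))
  {1,2}:  v_{1} + v_{2} = v_{3} + 2·v_{6}  →  sig = (2;(1,2))
  {2,5}:  v_{2} + v_{5} = 2·v_{6}  →  sig = (2;(2))
  {2,7}:  v_{2} + v_{7} = 2·v_{4}  →  sig = (2;(2))
  {3,4,8}:  v_{3} + v_{4} + v_{8} = 0  →  sig = (3;())
  {2,3,8}:  v_{2} + v_{3} + v_{8} = v_{6}  →  sig = (3;(1))
  {3,6,8}:  v_{3} + v_{6} + v_{8} = v_{5}  →  sig = (3;(1))
  {1,6,8}:  v_{1} + v_{6} + v_{8} = 2·v_{5}  →  sig = (3;(2))

Hence PRS(X_Σ) =
    (2;())
    (2;(1))
    (2;(1))
    (2;(1))
    (2;(1))
    (2;(1))
    (2;(1,1))
    (2;(1,2))
    (2;(2))
    (2;(2))
    (3;())
    (3;(1))
    (3;(1))
    (3;(2))


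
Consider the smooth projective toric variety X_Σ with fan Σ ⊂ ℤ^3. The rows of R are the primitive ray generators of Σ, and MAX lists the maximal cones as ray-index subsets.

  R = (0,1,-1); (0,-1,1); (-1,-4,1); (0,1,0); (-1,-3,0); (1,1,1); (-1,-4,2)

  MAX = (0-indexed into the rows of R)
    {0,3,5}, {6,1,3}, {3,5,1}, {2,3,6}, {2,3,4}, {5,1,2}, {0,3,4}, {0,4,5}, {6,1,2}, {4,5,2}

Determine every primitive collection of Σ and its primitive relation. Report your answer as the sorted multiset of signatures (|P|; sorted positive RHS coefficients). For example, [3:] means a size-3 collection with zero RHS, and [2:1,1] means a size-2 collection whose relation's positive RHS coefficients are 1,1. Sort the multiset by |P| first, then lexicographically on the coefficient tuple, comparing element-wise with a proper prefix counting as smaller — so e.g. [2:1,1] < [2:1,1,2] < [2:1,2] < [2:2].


9 minimal non-faces of Δ(Σ) (on 7 rays):

  {0,1}:  v_{0} + v_{1} = 0  ⇒ sig = [2:]
  {0,2}:  v_{0} + v_{2} = v_{4}  ⇒ sig = [2:1]
  {1,4}:  v_{1} + v_{4} = v_{2}  ⇒ sig = [2:1]
  {0,6}:  v_{0} + v_{6} = v_{2} + v_{3}  ⇒ sig = [2:1,1]
  {4,6}:  v_{4} + v_{6} = 2·v_{2} + v_{3}  ⇒ sig = [2:1,2]
  {5,6}:  v_{5} + v_{6} = 3·v_{1}  ⇒ sig = [2:3]
  {1,2,3}:  v_{1} + v_{2} + v_{3} = v_{6}  ⇒ sig = [3:1]
  {3,4,5}:  v_{3} + v_{4} + v_{5} = v_{1}  ⇒ sig = [3:1]
  {2,3,5}:  v_{2} + v_{3} + v_{5} = 2·v_{1}  ⇒ sig = [3:2]

Sorted signature multiset PRS(X):
    |P|=2: 6 collections, coeffs (), (1), (1), (1,1), (1,2), (3)
    |P|=3: 3 collections, coeffs (1), (1), (2)


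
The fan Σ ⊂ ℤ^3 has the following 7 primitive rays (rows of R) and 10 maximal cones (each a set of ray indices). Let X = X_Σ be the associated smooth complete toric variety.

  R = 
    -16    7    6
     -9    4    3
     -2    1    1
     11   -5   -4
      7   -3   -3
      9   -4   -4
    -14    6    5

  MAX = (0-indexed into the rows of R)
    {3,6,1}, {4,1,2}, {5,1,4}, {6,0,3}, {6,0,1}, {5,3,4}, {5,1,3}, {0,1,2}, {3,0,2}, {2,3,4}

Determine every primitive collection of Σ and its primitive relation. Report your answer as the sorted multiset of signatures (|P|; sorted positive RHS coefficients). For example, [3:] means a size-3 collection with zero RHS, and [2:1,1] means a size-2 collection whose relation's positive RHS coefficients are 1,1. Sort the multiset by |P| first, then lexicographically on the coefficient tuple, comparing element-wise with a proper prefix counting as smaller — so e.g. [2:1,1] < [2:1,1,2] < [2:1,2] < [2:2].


The 9 primitive collections of Σ (r=7, n=3):

  {0,4}:  v_{0} + v_{4} = v_{1} — sig = [2:1]
  {2,5}:  v_{2} + v_{5} = v_{4} — sig = [2:1]
  {2,6}:  v_{2} + v_{6} = v_{0} — sig = [2:1]
  {0,5}:  v_{0} + v_{5} = 2·v_{1} + v_{3} — sig = [2:1,2]
  {4,6}:  v_{4} + v_{6} = 2·v_{1} + v_{3} — sig = [2:1,2]
  {5,6}:  v_{5} + v_{6} = 3·v_{1} + 2·v_{3} — sig = [2:2,3]
  {1,2,3}:  v_{1} + v_{2} + v_{3} = 0 — sig = [3:]
  {0,1,3}:  v_{0} + v_{1} + v_{3} = v_{6} — sig = [3:1]
  {1,3,4}:  v_{1} + v_{3} + v_{4} = v_{5} — sig = [3:1]

so the primitive-relation signature multiset is
    |P|=2: 6 collections, coeffs (1), (1), (1), (1,2), (1,2), (2,3)
    |P|=3: 3 collections, coeffs (), (1), (1)


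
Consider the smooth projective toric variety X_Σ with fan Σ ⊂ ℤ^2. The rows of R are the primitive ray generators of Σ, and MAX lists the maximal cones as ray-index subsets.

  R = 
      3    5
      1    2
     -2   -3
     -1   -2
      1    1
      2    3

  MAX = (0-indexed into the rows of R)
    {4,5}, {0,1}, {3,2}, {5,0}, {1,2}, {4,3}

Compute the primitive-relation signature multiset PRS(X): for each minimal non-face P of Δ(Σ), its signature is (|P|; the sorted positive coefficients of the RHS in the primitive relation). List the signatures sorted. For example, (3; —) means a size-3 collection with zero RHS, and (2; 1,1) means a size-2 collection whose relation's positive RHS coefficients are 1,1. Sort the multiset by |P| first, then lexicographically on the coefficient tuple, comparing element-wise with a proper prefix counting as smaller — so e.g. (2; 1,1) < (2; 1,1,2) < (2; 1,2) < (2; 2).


The 9 primitive collections of Σ (r=6, n=2):

  P = {1,3}:  v_{1} + v_{3} = 0 ; sig = (2; —)
  P = {2,5}:  v_{2} + v_{5} = 0 ; sig = (2; —)
  P = {0,2}:  v_{0} + v_{2} = v_{1} ; sig = (2; 1)
  P = {0,3}:  v_{0} + v_{3} = v_{5} ; sig = (2; 1)
  P = {1,4}:  v_{1} + v_{4} = v_{5} ; sig = (2; 1)
  P = {1,5}:  v_{1} + v_{5} = v_{0} ; sig = (2; 1)
  P = {2,4}:  v_{2} + v_{4} = v_{3} ; sig = (2; 1)
  P = {3,5}:  v_{3} + v_{5} = v_{4} ; sig = (2; 1)
  P = {0,4}:  v_{0} + v_{4} = 2·v_{5} ; sig = (2; 2)

Signatures (|P|; sorted positive RHS coefficients), sorted:
    (2; —)
    (2; —)
    (2; 1)
    (2; 1)
    (2; 1)
    (2; 1)
    (2; 1)
    (2; 1)
    (2; 2)


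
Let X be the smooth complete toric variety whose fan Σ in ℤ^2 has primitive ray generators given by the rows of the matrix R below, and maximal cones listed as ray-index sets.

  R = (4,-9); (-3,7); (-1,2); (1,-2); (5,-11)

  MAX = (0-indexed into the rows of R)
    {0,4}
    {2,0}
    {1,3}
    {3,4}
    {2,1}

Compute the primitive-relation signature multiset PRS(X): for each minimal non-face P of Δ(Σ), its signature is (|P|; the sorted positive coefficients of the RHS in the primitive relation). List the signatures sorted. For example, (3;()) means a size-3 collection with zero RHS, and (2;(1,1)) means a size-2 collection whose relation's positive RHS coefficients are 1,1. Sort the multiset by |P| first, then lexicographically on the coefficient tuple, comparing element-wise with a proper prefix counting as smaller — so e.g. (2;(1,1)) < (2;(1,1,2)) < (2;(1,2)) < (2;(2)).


Primitive collections (5):

  P = {2,3}:  v_{2} + v_{3} = 0  ⟹  sig = (2;())
  P = {0,1}:  v_{0} + v_{1} = v_{3}  ⟹  sig = (2;(1))
  P = {0,3}:  v_{0} + v_{3} = v_{4}  ⟹  sig = (2;(1))
  P = {2,4}:  v_{2} + v_{4} = v_{0}  ⟹  sig = (2;(1))
  P = {1,4}:  v_{1} + v_{4} = 2·v_{3}  ⟹  sig = (2;(2))

Signatures (|P|; sorted positive RHS coefficients), sorted:
[(2;()), (2;(1)), (2;(1)), (2;(1)), (2;(2))]


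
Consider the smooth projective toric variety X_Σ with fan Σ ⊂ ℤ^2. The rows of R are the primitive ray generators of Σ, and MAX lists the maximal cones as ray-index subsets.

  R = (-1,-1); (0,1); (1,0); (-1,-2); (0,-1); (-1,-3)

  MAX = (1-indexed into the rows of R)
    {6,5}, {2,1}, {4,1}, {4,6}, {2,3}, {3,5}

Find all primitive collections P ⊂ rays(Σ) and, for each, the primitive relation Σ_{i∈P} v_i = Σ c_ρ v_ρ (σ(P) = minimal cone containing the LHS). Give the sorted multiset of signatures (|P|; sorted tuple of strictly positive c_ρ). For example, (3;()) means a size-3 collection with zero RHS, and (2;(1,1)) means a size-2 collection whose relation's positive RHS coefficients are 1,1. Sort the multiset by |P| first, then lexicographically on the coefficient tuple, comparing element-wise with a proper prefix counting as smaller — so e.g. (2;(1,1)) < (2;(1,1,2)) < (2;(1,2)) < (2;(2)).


Minimal non-faces — 9 found among 6 rays, 6 max cones:

  • {2,5}:  v_{2} + v_{5} = 0  so sig = (2;())
  • {1,3}:  v_{1} + v_{3} = v_{5}  so sig = (2;(1))
  • {1,5}:  v_{1} + v_{5} = v_{4}  so sig = (2;(1))
  • {2,4}:  v_{2} + v_{4} = v_{1}  so sig = (2;(1))
  • {2,6}:  v_{2} + v_{6} = v_{4}  so sig = (2;(1))
  • {4,5}:  v_{4} + v_{5} = v_{6}  so sig = (2;(1))
  • {1,6}:  v_{1} + v_{6} = 2·v_{4}  so sig = (2;(2))
  • {3,4}:  v_{3} + v_{4} = 2·v_{5}  so sig = (2;(2))
  • {3,6}:  v_{3} + v_{6} = 3·v_{5}  so sig = (2;(3))

Sorted signature multiset PRS(X):
    (2;())
    (2;(1))
    (2;(1))
    (2;(1))
    (2;(1))
    (2;(1))
    (2;(2))
    (2;(2))
    (2;(3))


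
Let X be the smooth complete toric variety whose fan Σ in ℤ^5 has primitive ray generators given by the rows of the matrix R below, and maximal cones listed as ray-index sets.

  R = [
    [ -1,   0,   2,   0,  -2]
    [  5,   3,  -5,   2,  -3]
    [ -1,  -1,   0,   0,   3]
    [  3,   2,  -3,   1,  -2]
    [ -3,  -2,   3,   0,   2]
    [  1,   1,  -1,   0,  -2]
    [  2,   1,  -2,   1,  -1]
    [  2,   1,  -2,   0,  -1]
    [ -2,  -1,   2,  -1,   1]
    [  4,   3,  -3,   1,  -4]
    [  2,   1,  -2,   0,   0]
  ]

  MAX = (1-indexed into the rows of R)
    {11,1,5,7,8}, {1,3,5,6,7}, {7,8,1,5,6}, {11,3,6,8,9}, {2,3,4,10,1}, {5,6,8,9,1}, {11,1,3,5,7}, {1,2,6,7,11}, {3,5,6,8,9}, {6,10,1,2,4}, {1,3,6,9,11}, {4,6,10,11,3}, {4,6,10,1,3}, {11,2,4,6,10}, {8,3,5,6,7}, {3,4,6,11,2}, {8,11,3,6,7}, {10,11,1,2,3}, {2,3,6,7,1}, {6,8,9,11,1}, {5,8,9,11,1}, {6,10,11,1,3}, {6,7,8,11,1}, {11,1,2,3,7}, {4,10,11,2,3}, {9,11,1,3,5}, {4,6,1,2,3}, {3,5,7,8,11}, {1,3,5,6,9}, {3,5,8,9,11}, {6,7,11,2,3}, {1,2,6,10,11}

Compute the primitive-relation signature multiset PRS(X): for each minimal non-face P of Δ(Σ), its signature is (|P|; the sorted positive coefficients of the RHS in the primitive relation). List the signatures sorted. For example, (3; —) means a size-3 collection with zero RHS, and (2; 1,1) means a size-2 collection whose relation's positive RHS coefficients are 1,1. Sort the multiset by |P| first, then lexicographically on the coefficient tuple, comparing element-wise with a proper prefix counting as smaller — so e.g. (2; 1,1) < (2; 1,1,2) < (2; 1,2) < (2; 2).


18 minimal non-faces of Δ(Σ) (on 11 rays):

  P = {7,9}:  v_{7} + v_{9} = 0  ⇒ sig = (2; —)
  P = {2,9}:  v_{2} + v_{9} = v_{4}  ⇒ sig = (2; 1)
  P = {4,7}:  v_{4} + v_{7} = v_{2}  ⇒ sig = (2; 1)
  P = {4,5}:  v_{4} + v_{5} = v_{1} + v_{3} + v_{7}  ⇒ sig = (2; 1,1,1)
  P = {4,8}:  v_{4} + v_{8} = v_{6} + v_{7} + v_{11}  ⇒ sig = (2; 1,1,1)
  P = {7,10}:  v_{7} + v_{10} = v_{1} + v_{2} + v_{11}  ⇒ sig = (2; 1,1,1)
  P = {4,9}:  v_{4} + v_{9} = v_{1} + v_{3} + v_{6} + v_{11}  ⇒ sig = (2; 1,1,1,1)
  P = {5,10}:  v_{5} + v_{10} = 2·v_{1} + v_{3} + v_{7} + v_{11}  ⇒ sig = (2; 1,1,1,2)
  P = {8,10}:  v_{8} + v_{10} = v_{1} + v_{6} + v_{7} + 2·v_{11}  ⇒ sig = (2; 1,1,1,2)
  P = {2,5}:  v_{2} + v_{5} = v_{1} + v_{3} + 2·v_{7}  ⇒ sig = (2; 1,1,2)
  P = {2,8}:  v_{2} + v_{8} = v_{6} + 2·v_{7} + v_{11}  ⇒ sig = (2; 1,1,2)
  P = {9,10}:  v_{9} + v_{10} = 2·v_{1} + v_{3} + v_{6} + 2·v_{11}  ⇒ sig = (2; 1,1,2,2)
  P = {1,3,8}:  v_{1} + v_{3} + v_{8} = 0  ⇒ sig = (3; —)
  P = {5,6,11}:  v_{5} + v_{6} + v_{11} = 0  ⇒ sig = (3; —)
  P = {1,4,11}:  v_{1} + v_{4} + v_{11} = v_{10}  ⇒ sig = (3; 1)
  P = {2,3,6,10}:  v_{2} + v_{3} + v_{6} + v_{10} = 3·v_{4}  ⇒ sig = (4; 3)
  P = {1,3,6,7,11}:  v_{1} + v_{3} + v_{6} + v_{7} + v_{11} = v_{4}  ⇒ sig = (5; 1)
  P = {1,2,3,6,11}:  v_{1} + v_{2} + v_{3} + v_{6} + v_{11} = 2·v_{4}  ⇒ sig = (5; 2)

Sorted signature multiset PRS(X):
    |P|=2: 12 collections, coeffs (), (1), (1), (1,1,1), (1,1,1), (1,1,1), (1,1,1,1), (1,1,1,2), (1,1,1,2), (1,1,2), (1,1,2), (1,1,2,2)
    |P|=3: 3 collections, coeffs (), (), (1)
    |P|=4: 1 collection, coeffs (3)
    |P|=5: 2 collections, coeffs (1), (2)


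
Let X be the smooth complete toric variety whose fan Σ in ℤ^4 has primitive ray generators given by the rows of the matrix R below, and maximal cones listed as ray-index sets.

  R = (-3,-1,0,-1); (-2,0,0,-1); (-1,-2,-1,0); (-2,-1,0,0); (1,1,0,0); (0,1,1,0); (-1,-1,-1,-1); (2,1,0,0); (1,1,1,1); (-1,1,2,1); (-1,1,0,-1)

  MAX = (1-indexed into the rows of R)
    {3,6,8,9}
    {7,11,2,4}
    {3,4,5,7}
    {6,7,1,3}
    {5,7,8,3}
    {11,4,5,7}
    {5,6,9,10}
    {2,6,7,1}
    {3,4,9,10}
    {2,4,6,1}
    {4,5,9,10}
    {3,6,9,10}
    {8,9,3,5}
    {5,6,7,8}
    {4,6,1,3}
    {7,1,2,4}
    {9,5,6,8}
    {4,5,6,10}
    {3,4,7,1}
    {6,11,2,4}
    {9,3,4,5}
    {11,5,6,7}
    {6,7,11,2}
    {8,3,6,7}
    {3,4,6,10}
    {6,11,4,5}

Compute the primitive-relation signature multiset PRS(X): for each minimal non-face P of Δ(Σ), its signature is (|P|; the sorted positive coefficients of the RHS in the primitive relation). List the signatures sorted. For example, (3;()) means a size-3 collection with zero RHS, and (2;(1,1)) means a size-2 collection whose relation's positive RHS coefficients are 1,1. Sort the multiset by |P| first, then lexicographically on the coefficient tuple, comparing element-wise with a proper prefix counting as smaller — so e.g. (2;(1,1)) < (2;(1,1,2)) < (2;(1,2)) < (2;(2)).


22 collections generate NE(X_Σ); each relation:

  • {4,8}:  v_{4} + v_{8} = 0  →  sig = (2;())
  • {7,9}:  v_{7} + v_{9} = 0  →  sig = (2;())
  • {1,5}:  v_{1} + v_{5} = v_{2}  →  sig = (2;(1))
  • {2,5}:  v_{2} + v_{5} = v_{11}  →  sig = (2;(1))
  • {1,8}:  v_{1} + v_{8} = v_{6} + v_{7}  →  sig = (2;(1,1))
  • {1,9}:  v_{1} + v_{9} = v_{4} + v_{6}  →  sig = (2;(1,1))
  • {2,3}:  v_{2} + v_{3} = v_{4} + v_{7}  →  sig = (2;(1,1))
  • {7,10}:  v_{7} + v_{10} = v_{4} + v_{6}  →  sig = (2;(1,1))
  • {8,10}:  v_{8} + v_{10} = v_{6} + v_{9}  →  sig = (2;(1,1))
  • {2,8}:  v_{2} + v_{8} = v_{5} + v_{6} + v_{7}  →  sig = (2;(1,1,1))
  • {2,9}:  v_{2} + v_{9} = v_{4} + v_{5} + v_{6}  →  sig = (2;(1,1,1))
  • {3,11}:  v_{3} + v_{11} = v_{4} + v_{5} + v_{7}  →  sig = (2;(1,1,1))
  • {8,11}:  v_{8} + v_{11} = 2·v_{5} + v_{6} + v_{7}  →  sig = (2;(1,1,2))
  • {9,11}:  v_{9} + v_{11} = v_{4} + 2·v_{5} + v_{6}  →  sig = (2;(1,1,2))
  • {2,10}:  v_{2} + v_{10} = 2·v_{4} + v_{5} + 2·v_{6}  →  sig = (2;(1,2,2))
  • {1,11}:  v_{1} + v_{11} = 2·v_{2}  →  sig = (2;(2))
  • {1,10}:  v_{1} + v_{10} = 2·v_{4} + 2·v_{6}  →  sig = (2;(2,2))
  • {10,11}:  v_{10} + v_{11} = 2·v_{4} + 2·v_{5} + 2·v_{6}  →  sig = (2;(2,2,2))
  • {3,5,6}:  v_{3} + v_{5} + v_{6} = 0  →  sig = (3;())
  • {4,6,7}:  v_{4} + v_{6} + v_{7} = v_{1}  →  sig = (3;(1))
  • {4,6,9}:  v_{4} + v_{6} + v_{9} = v_{10}  →  sig = (3;(1))
  • {3,5,10}:  v_{3} + v_{5} + v_{10} = v_{4} + v_{9}  →  sig = (3;(1,1))

so the primitive-relation signature multiset is
[(2;()), (2;()), (2;(1)), (2;(1)), (2;(1,1)), (2;(1,1)), (2;(1,1)), (2;(1,1)), (2;(1,1)), (2;(1,1,1)), (2;(1,1,1)), (2;(1,1,1)), (2;(1,1,2)), (2;(1,1,2)), (2;(1,2,2)), (2;(2)), (2;(2,2)), (2;(2,2,2)), (3;()), (3;(1)), (3;(1)), (3;(1,1))]


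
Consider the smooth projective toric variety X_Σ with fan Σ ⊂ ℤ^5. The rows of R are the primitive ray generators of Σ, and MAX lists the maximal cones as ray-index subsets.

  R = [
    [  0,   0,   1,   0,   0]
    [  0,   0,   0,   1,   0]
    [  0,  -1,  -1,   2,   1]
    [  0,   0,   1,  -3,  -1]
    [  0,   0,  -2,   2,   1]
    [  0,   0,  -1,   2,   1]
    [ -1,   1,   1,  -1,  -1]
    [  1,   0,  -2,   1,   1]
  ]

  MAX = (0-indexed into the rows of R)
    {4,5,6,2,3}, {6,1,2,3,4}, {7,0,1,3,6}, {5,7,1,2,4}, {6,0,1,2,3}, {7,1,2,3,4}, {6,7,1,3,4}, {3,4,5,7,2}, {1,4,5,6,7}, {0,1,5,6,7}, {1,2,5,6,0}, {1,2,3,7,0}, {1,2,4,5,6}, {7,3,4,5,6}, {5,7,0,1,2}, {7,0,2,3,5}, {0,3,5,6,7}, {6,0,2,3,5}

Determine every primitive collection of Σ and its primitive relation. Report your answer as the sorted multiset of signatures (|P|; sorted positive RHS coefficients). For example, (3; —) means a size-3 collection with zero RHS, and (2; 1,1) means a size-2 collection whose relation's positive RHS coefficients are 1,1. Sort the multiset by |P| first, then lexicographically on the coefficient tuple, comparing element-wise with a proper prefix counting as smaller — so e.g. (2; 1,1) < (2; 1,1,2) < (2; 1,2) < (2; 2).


Σ has 3 primitive collections:

  {0,4}:  v_{0} + v_{4} = v_{5}  so sig = (2; 1)
  {1,3,5}:  v_{1} + v_{3} + v_{5} = 0  so sig = (3; —)
  {2,6,7}:  v_{2} + v_{6} + v_{7} = v_{4}  so sig = (3; 1)

Signatures (|P|; sorted positive RHS coefficients), sorted:
{ (2; 1),  (3; —),  (3; 1) }


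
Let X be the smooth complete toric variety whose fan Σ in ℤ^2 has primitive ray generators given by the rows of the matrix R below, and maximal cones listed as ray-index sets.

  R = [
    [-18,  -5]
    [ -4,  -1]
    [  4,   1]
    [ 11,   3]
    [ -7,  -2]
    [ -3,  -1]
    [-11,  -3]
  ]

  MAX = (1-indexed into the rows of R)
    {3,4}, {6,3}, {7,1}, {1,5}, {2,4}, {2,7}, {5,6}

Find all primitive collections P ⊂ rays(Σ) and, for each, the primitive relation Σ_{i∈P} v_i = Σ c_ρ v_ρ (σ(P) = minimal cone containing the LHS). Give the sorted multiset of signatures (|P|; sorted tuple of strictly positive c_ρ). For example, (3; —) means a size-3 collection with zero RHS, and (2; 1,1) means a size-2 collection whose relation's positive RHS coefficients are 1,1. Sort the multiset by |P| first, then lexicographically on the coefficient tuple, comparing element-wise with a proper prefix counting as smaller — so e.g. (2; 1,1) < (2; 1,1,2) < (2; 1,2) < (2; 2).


14 minimal non-faces of Δ(Σ) (on 7 rays):

  {2,3}:  v_{2} + v_{3} = 0  so sig = (2; —)
  {4,7}:  v_{4} + v_{7} = 0  so sig = (2; —)
  {1,4}:  v_{1} + v_{4} = v_{5}  so sig = (2; 1)
  {2,5}:  v_{2} + v_{5} = v_{7}  so sig = (2; 1)
  {2,6}:  v_{2} + v_{6} = v_{5}  so sig = (2; 1)
  {3,5}:  v_{3} + v_{5} = v_{6}  so sig = (2; 1)
  {3,7}:  v_{3} + v_{7} = v_{5}  so sig = (2; 1)
  {4,5}:  v_{4} + v_{5} = v_{3}  so sig = (2; 1)
  {5,7}:  v_{5} + v_{7} = v_{1}  so sig = (2; 1)
  {1,2}:  v_{1} + v_{2} = 2·v_{7}  so sig = (2; 2)
  {1,3}:  v_{1} + v_{3} = 2·v_{5}  so sig = (2; 2)
  {4,6}:  v_{4} + v_{6} = 2·v_{3}  so sig = (2; 2)
  {6,7}:  v_{6} + v_{7} = 2·v_{5}  so sig = (2; 2)
  {1,6}:  v_{1} + v_{6} = 3·v_{5}  so sig = (2; 3)

Hence PRS(X_Σ) =
[(2; —), (2; —), (2; 1), (2; 1), (2; 1), (2; 1), (2; 1), (2; 1), (2; 1), (2; 2), (2; 2), (2; 2), (2; 2), (2; 3)]


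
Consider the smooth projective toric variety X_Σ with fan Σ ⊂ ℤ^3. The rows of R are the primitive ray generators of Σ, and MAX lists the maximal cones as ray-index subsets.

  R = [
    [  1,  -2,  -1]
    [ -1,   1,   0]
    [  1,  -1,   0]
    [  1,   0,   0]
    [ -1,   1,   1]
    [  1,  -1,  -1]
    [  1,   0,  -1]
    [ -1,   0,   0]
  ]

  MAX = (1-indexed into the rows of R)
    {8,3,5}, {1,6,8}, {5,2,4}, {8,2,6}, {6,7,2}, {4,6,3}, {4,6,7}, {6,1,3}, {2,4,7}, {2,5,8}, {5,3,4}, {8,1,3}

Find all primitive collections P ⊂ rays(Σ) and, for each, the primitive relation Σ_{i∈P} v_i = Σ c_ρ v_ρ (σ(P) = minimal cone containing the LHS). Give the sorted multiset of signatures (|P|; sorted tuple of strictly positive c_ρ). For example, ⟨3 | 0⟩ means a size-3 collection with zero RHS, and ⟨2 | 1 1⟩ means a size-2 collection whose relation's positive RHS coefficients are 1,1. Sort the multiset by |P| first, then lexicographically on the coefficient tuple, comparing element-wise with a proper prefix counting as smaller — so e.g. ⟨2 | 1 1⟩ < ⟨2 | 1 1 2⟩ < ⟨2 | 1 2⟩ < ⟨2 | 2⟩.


12 collections generate NE(X_Σ); each relation:

  P={2,3}:  v_{2} + v_{3} = 0 ; sig = ⟨2 | 0⟩
  P={4,8}:  v_{4} + v_{8} = 0 ; sig = ⟨2 | 0⟩
  P={5,6}:  v_{5} + v_{6} = 0 ; sig = ⟨2 | 0⟩
  P={1,2}:  v_{1} + v_{2} = v_{6} + v_{8} ; sig = ⟨2 | 1 1⟩
  P={1,4}:  v_{1} + v_{4} = v_{3} + v_{6} ; sig = ⟨2 | 1 1⟩
  P={1,5}:  v_{1} + v_{5} = v_{3} + v_{8} ; sig = ⟨2 | 1 1⟩
  P={3,7}:  v_{3} + v_{7} = v_{4} + v_{6} ; sig = ⟨2 | 1 1⟩
  P={5,7}:  v_{5} + v_{7} = v_{2} + v_{4} ; sig = ⟨2 | 1 1⟩
  P={7,8}:  v_{7} + v_{8} = v_{2} + v_{6} ; sig = ⟨2 | 1 1⟩
  P={1,7}:  v_{1} + v_{7} = 2·v_{6} ; sig = ⟨2 | 2⟩
  P={2,4,6}:  v_{2} + v_{4} + v_{6} = v_{7} ; sig = ⟨3 | 1⟩
  P={3,6,8}:  v_{3} + v_{6} + v_{8} = v_{1} ; sig = ⟨3 | 1⟩

Hence PRS(X_Σ) =
[⟨2 | 0⟩, ⟨2 | 0⟩, ⟨2 | 0⟩, ⟨2 | 1 1⟩, ⟨2 | 1 1⟩, ⟨2 | 1 1⟩, ⟨2 | 1 1⟩, ⟨2 | 1 1⟩, ⟨2 | 1 1⟩, ⟨2 | 2⟩, ⟨3 | 1⟩, ⟨3 | 1⟩]


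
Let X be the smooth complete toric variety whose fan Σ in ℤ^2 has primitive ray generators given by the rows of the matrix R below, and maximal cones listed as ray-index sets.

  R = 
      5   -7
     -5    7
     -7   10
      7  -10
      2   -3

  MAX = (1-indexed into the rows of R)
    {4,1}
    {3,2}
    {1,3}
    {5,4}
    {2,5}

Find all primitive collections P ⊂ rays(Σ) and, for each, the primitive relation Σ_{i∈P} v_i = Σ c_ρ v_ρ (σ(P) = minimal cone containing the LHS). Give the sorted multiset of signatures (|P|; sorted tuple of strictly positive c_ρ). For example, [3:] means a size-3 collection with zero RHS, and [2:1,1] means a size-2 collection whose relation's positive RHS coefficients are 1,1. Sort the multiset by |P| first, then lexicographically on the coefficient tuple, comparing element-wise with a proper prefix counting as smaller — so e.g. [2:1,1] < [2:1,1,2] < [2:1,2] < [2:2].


Δ(Σ) — 5 vertices, 5 min non-faces:

  P={1,2}:  v_{1} + v_{2} = 0  →  sig = [2:]
  P={3,4}:  v_{3} + v_{4} = 0  →  sig = [2:]
  P={1,5}:  v_{1} + v_{5} = v_{4}  →  sig = [2:1]
  P={2,4}:  v_{2} + v_{4} = v_{5}  →  sig = [2:1]
  P={3,5}:  v_{3} + v_{5} = v_{2}  →  sig = [2:1]

so the primitive-relation signature multiset is
    [2:]
    [2:]
    [2:1]
    [2:1]
    [2:1]


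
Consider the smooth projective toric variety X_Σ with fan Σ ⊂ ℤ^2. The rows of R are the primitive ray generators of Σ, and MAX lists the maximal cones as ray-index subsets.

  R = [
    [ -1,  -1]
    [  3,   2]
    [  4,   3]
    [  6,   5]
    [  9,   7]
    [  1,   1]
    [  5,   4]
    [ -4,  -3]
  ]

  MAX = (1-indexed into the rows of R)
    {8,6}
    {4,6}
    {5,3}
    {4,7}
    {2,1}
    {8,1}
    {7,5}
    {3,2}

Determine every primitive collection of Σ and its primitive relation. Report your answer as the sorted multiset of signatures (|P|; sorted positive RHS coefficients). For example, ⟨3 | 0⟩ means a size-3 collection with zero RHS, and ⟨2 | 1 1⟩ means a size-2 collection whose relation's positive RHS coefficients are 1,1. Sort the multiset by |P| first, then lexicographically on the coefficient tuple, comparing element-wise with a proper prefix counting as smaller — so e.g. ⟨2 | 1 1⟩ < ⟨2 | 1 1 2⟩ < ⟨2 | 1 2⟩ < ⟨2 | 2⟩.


|primitive collections| = 20. Relations:

  {1,6}:  v_{1} + v_{6} = 0  ⟹  sig = ⟨2 | 0⟩
  {3,8}:  v_{3} + v_{8} = 0  ⟹  sig = ⟨2 | 0⟩
  {1,3}:  v_{1} + v_{3} = v_{2}  ⟹  sig = ⟨2 | 1⟩
  {1,4}:  v_{1} + v_{4} = v_{7}  ⟹  sig = ⟨2 | 1⟩
  {1,7}:  v_{1} + v_{7} = v_{3}  ⟹  sig = ⟨2 | 1⟩
  {2,4}:  v_{2} + v_{4} = v_{5}  ⟹  sig = ⟨2 | 1⟩
  {2,6}:  v_{2} + v_{6} = v_{3}  ⟹  sig = ⟨2 | 1⟩
  {2,8}:  v_{2} + v_{8} = v_{1}  ⟹  sig = ⟨2 | 1⟩
  {3,6}:  v_{3} + v_{6} = v_{7}  ⟹  sig = ⟨2 | 1⟩
  {3,7}:  v_{3} + v_{7} = v_{5}  ⟹  sig = ⟨2 | 1⟩
  {5,8}:  v_{5} + v_{8} = v_{7}  ⟹  sig = ⟨2 | 1⟩
  {6,7}:  v_{6} + v_{7} = v_{4}  ⟹  sig = ⟨2 | 1⟩
  {7,8}:  v_{7} + v_{8} = v_{6}  ⟹  sig = ⟨2 | 1⟩
  {1,5}:  v_{1} + v_{5} = 2·v_{3}  ⟹  sig = ⟨2 | 2⟩
  {2,7}:  v_{2} + v_{7} = 2·v_{3}  ⟹  sig = ⟨2 | 2⟩
  {3,4}:  v_{3} + v_{4} = 2·v_{7}  ⟹  sig = ⟨2 | 2⟩
  {4,8}:  v_{4} + v_{8} = 2·v_{6}  ⟹  sig = ⟨2 | 2⟩
  {5,6}:  v_{5} + v_{6} = 2·v_{7}  ⟹  sig = ⟨2 | 2⟩
  {2,5}:  v_{2} + v_{5} = 3·v_{3}  ⟹  sig = ⟨2 | 3⟩
  {4,5}:  v_{4} + v_{5} = 3·v_{7}  ⟹  sig = ⟨2 | 3⟩

so the primitive-relation signature multiset is
    ⟨2 | 0⟩
    ⟨2 | 0⟩
    ⟨2 | 1⟩
    ⟨2 | 1⟩
    ⟨2 | 1⟩
    ⟨2 | 1⟩
    ⟨2 | 1⟩
    ⟨2 | 1⟩
    ⟨2 | 1⟩
    ⟨2 | 1⟩
    ⟨2 | 1⟩
    ⟨2 | 1⟩
    ⟨2 | 1⟩
    ⟨2 | 2⟩
    ⟨2 | 2⟩
    ⟨2 | 2⟩
    ⟨2 | 2⟩
    ⟨2 | 2⟩
    ⟨2 | 3⟩
    ⟨2 | 3⟩


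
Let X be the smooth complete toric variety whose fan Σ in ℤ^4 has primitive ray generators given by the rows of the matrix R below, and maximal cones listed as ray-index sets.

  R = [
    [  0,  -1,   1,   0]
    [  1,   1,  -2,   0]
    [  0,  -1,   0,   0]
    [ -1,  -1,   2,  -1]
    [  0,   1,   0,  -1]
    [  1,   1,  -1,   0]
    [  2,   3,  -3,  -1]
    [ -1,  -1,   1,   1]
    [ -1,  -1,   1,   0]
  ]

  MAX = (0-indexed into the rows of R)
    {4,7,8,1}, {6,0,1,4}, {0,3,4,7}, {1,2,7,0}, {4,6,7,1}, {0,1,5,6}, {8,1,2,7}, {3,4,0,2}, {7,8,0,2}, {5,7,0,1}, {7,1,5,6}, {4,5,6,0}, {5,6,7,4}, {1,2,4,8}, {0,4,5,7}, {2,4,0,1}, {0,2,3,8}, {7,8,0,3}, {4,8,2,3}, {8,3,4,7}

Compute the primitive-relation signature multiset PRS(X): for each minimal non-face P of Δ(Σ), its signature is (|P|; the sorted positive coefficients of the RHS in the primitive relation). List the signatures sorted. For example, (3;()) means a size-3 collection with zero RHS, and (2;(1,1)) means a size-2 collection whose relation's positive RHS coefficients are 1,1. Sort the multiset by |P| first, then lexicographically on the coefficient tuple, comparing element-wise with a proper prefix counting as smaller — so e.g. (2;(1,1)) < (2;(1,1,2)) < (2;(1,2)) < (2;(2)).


Primitive collections (14):

  {5,8}:  v_{5} + v_{8} = 0  ⇒ sig = (2;())
  {1,3}:  v_{1} + v_{3} = v_{2} + v_{4}  ⇒ sig = (2;(1,1))
  {2,5}:  v_{2} + v_{5} = v_{0} + v_{1}  ⇒ sig = (2;(1,1))
  {3,5}:  v_{3} + v_{5} = v_{0} + v_{4}  ⇒ sig = (2;(1,1))
  {6,8}:  v_{6} + v_{8} = v_{1} + v_{4}  ⇒ sig = (2;(1,1))
  {2,6}:  v_{2} + v_{6} = v_{0} + 2·v_{1} + v_{4}  ⇒ sig = (2;(1,1,2))
  {3,6}:  v_{3} + v_{6} = v_{0} + v_{1} + 2·v_{4}  ⇒ sig = (2;(1,1,2))
  {0,1,8}:  v_{0} + v_{1} + v_{8} = v_{2}  ⇒ sig = (3;(1))
  {0,4,8}:  v_{0} + v_{4} + v_{8} = v_{3}  ⇒ sig = (3;(1))
  {0,6,7}:  v_{0} + v_{6} + v_{7} = v_{5}  ⇒ sig = (3;(1))
  {1,4,5}:  v_{1} + v_{4} + v_{5} = v_{6}  ⇒ sig = (3;(1))
  {2,4,7}:  v_{2} + v_{4} + v_{7} = v_{8}  ⇒ sig = (3;(1))
  {2,3,7}:  v_{2} + v_{3} + v_{7} = v_{0} + 2·v_{8}  ⇒ sig = (3;(1,2))
  {0,1,4,7}:  v_{0} + v_{1} + v_{4} + v_{7} = 0  ⇒ sig = (4;())

so the primitive-relation signature multiset is
    |P|=2: 7 collections, coeffs (), (1,1), (1,1), (1,1), (1,1), (1,1,2), (1,1,2)
    |P|=3: 6 collections, coeffs (1), (1), (1), (1), (1), (1,2)
    |P|=4: 1 collection, coeffs ()


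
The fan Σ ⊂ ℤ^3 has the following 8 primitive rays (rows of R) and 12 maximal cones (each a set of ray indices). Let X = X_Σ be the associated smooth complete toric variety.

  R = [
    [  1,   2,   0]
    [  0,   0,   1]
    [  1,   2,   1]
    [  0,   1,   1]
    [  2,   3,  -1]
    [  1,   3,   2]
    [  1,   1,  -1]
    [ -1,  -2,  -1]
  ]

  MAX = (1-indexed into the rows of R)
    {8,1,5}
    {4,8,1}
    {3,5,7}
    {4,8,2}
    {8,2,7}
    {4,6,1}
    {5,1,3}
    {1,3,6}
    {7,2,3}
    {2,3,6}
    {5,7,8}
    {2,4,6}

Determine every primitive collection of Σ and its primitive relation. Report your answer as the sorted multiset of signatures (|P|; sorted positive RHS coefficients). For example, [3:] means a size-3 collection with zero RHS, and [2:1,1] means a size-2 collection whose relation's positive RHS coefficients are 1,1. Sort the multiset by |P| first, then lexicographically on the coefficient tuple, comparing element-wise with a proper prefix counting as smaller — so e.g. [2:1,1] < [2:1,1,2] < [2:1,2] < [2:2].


10 collections generate NE(X_Σ); each relation:

  P={3,8}:  v_{3} + v_{8} = 0  ⟹  sig = [2:]
  P={1,2}:  v_{1} + v_{2} = v_{3}  ⟹  sig = [2:1]
  P={1,7}:  v_{1} + v_{7} = v_{5}  ⟹  sig = [2:1]
  P={3,4}:  v_{3} + v_{4} = v_{6}  ⟹  sig = [2:1]
  P={4,7}:  v_{4} + v_{7} = v_{1}  ⟹  sig = [2:1]
  P={6,8}:  v_{6} + v_{8} = v_{4}  ⟹  sig = [2:1]
  P={2,5}:  v_{2} + v_{5} = v_{3} + v_{7}  ⟹  sig = [2:1,1]
  P={6,7}:  v_{6} + v_{7} = v_{1} + v_{3}  ⟹  sig = [2:1,1]
  P={5,6}:  v_{5} + v_{6} = 2·v_{1} + v_{3}  ⟹  sig = [2:1,2]
  P={4,5}:  v_{4} + v_{5} = 2·v_{1}  ⟹  sig = [2:2]

Sorted signature multiset PRS(X):
    |P|=2: 10 collections, coeffs (), (1), (1), (1), (1), (1), (1,1), (1,1), (1,2), (2)


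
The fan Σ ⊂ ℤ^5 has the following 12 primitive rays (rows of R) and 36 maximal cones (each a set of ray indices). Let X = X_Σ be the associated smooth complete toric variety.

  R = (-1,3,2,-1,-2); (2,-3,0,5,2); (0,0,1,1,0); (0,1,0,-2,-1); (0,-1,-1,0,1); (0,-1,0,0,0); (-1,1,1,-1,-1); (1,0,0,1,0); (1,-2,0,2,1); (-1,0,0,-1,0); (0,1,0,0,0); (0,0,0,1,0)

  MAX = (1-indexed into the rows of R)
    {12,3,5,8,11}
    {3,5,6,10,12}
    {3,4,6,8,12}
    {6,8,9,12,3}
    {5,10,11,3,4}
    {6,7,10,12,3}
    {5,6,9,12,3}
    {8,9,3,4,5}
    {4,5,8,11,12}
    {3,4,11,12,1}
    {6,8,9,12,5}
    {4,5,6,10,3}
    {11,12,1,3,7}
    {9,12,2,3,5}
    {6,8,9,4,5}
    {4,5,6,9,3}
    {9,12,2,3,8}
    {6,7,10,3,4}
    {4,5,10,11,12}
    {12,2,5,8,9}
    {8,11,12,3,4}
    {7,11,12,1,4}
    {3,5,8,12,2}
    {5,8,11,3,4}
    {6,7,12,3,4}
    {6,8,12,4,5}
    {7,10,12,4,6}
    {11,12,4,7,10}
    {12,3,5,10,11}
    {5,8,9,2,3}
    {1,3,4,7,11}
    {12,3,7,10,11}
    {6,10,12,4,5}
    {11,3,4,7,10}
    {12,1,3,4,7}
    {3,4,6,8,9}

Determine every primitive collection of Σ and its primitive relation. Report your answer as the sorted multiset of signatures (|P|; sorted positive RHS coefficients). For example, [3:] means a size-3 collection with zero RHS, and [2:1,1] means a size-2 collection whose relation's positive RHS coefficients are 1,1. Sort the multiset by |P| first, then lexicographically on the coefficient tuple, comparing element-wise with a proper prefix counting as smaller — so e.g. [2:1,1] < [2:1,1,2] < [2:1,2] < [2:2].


|primitive collections| = 24. Relations:

  {6,11}:  v_{6} + v_{11} = 0  ⟹  sig = [2:]
  {8,10}:  v_{8} + v_{10} = 0  ⟹  sig = [2:]
  {5,7}:  v_{5} + v_{7} = v_{10}  ⟹  sig = [2:1]
  {1,5}:  v_{1} + v_{5} = v_{7} + v_{11}  ⟹  sig = [2:1,1]
  {2,4}:  v_{2} + v_{4} = v_{8} + v_{9}  ⟹  sig = [2:1,1]
  {7,9}:  v_{7} + v_{9} = v_{3} + v_{6}  ⟹  sig = [2:1,1]
  {2,7}:  v_{2} + v_{7} = v_{3} + v_{9} + v_{12}  ⟹  sig = [2:1,1,1]
  {7,8}:  v_{7} + v_{8} = v_{3} + v_{4} + v_{12}  ⟹  sig = [2:1,1,1]
  {9,10}:  v_{9} + v_{10} = v_{3} + v_{5} + v_{6}  ⟹  sig = [2:1,1,1]
  {9,11}:  v_{9} + v_{11} = v_{3} + v_{5} + v_{8}  ⟹  sig = [2:1,1,1]
  {1,6}:  v_{1} + v_{6} = v_{3} + v_{4} + v_{7} + v_{12}  ⟹  sig = [2:1,1,1,1]
  {2,10}:  v_{2} + v_{10} = v_{3} + v_{5} + v_{9} + v_{12}  ⟹  sig = [2:1,1,1,1]
  {1,2}:  v_{1} + v_{2} = 2·v_{3} + v_{8} + v_{12}  ⟹  sig = [2:1,1,2]
  {1,9}:  v_{1} + v_{9} = 2·v_{3} + v_{4} + v_{12}  ⟹  sig = [2:1,1,2]
  {1,10}:  v_{1} + v_{10} = 2·v_{7} + v_{11}  ⟹  sig = [2:1,2]
  {2,6}:  v_{2} + v_{6} = 2·v_{9} + v_{12}  ⟹  sig = [2:1,2]
  {1,8}:  v_{1} + v_{8} = 2·v_{3} + 2·v_{4} + v_{11} + 2·v_{12}  ⟹  sig = [2:1,2,2,2]
  {2,11}:  v_{2} + v_{11} = 2·v_{3} + 2·v_{5} + 2·v_{8} + v_{12}  ⟹  sig = [2:1,2,2,2]
  {4,9,12}:  v_{4} + v_{9} + v_{12} = v_{6} + v_{8}  ⟹  sig = [3:1,1]
  {3,4,5,12}:  v_{3} + v_{4} + v_{5} + v_{12} = 0  ⟹  sig = [4:]
  {3,4,10,12}:  v_{3} + v_{4} + v_{10} + v_{12} = v_{7}  ⟹  sig = [4:1]
  {3,5,6,8}:  v_{3} + v_{5} + v_{6} + v_{8} = v_{9}  ⟹  sig = [4:1]
  {3,4,7,11,12}:  v_{3} + v_{4} + v_{7} + v_{11} + v_{12} = v_{1}  ⟹  sig = [5:1]
  {3,5,8,9,12}:  v_{3} + v_{5} + v_{8} + v_{9} + v_{12} = v_{2}  ⟹  sig = [5:1]

Signatures (|P|; sorted positive RHS coefficients), sorted:
    [2:]
    [2:]
    [2:1]
    [2:1,1]
    [2:1,1]
    [2:1,1]
    [2:1,1,1]
    [2:1,1,1]
    [2:1,1,1]
    [2:1,1,1]
    [2:1,1,1,1]
    [2:1,1,1,1]
    [2:1,1,2]
    [2:1,1,2]
    [2:1,2]
    [2:1,2]
    [2:1,2,2,2]
    [2:1,2,2,2]
    [3:1,1]
    [4:]
    [4:1]
    [4:1]
    [5:1]
    [5:1]
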